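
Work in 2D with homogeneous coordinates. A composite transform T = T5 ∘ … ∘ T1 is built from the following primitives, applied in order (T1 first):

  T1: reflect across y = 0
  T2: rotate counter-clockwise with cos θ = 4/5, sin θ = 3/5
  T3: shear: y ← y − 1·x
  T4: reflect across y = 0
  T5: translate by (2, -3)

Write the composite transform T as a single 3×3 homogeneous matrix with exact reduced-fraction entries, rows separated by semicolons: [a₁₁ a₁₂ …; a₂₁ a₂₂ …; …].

T1 = [1 0 0; 0 -1 0; 0 0 1]
T2·T1 = [4/5 3/5 0; 3/5 -4/5 0; 0 0 1]
T3·…·T1 = [4/5 3/5 0; -1/5 -7/5 0; 0 0 1]
T4·…·T1 = [4/5 3/5 0; 1/5 7/5 0; 0 0 1]
T5·…·T1 = [4/5 3/5 2; 1/5 7/5 -3; 0 0 1]

T = [4/5 3/5 2; 1/5 7/5 -3; 0 0 1]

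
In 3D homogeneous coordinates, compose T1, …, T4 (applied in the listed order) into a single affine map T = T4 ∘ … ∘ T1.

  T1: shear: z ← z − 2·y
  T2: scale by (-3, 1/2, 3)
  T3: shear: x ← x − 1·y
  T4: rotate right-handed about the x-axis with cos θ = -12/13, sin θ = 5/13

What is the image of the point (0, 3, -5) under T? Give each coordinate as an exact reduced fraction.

T(p) = (-3/2, 147/13, 807/26)

T1 shear: z ← z − 2·y: (0, 3, -5) → (0, 3, -11)
T2 scale by (-3, 1/2, 3): (0, 3, -11) → (0, 3/2, -33)
T3 shear: x ← x − 1·y: (0, 3/2, -33) → (-3/2, 3/2, -33)
T4 rotate right-handed about the x-axis with cos θ = -12/13, sin θ = 5/13: (-3/2, 3/2, -33) → (-3/2, 147/13, 807/26)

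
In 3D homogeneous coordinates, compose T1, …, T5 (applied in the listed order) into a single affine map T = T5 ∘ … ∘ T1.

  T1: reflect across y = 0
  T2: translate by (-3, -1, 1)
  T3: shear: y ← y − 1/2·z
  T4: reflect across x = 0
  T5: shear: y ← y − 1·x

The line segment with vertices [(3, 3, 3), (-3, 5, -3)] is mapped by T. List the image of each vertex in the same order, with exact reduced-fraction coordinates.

T1 reflect across y = 0: (3, 3, 3) → (3, -3, 3); (-3, 5, -3) → (-3, -5, -3)
T2 translate by (-3, -1, 1): (3, -3, 3) → (0, -4, 4); (-3, -5, -3) → (-6, -6, -2)
T3 shear: y ← y − 1/2·z: (0, -4, 4) → (0, -6, 4); (-6, -6, -2) → (-6, -5, -2)
T4 reflect across x = 0: (0, -6, 4) → (0, -6, 4); (-6, -5, -2) → (6, -5, -2)
T5 shear: y ← y − 1·x: (0, -6, 4) → (0, -6, 4); (6, -5, -2) → (6, -11, -2)

image vertices: (0, -6, 4), (6, -11, -2)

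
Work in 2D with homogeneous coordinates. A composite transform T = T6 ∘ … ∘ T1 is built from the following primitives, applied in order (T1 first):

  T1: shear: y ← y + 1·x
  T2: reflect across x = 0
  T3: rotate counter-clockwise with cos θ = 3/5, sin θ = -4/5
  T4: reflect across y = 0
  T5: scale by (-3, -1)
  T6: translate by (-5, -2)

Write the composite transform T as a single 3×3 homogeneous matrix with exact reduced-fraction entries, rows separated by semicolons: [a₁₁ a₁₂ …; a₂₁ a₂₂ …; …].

T = [-3/5 -12/5 -5; 7/5 3/5 -2; 0 0 1]

T1 = [1 0 0; 1 1 0; 0 0 1]
T2·T1 = [-1 0 0; 1 1 0; 0 0 1]
T3·…·T1 = [1/5 4/5 0; 7/5 3/5 0; 0 0 1]
T4·…·T1 = [1/5 4/5 0; -7/5 -3/5 0; 0 0 1]
T5·…·T1 = [-3/5 -12/5 0; 7/5 3/5 0; 0 0 1]
T6·…·T1 = [-3/5 -12/5 -5; 7/5 3/5 -2; 0 0 1]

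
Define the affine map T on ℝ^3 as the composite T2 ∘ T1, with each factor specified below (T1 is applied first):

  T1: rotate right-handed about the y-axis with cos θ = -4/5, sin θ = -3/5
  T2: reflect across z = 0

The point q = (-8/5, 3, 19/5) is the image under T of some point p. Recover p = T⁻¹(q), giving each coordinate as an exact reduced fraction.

p = (-1, 3, 4)

T1 = [-4/5 0 -3/5 0; 0 1 0 0; 3/5 0 -4/5 0; 0 0 0 1]
T2·T1 = [-4/5 0 -3/5 0; 0 1 0 0; -3/5 0 4/5 0; 0 0 0 1]
det M = -1; M⁻¹ = [-4/5 0 -3/5 0; 0 1 0 0; -3/5 0 4/5 0; 0 0 0 1]
M⁻¹ · (-8/5, 3, 19/5)ᵀ = (-1, 3, 4)ᵀ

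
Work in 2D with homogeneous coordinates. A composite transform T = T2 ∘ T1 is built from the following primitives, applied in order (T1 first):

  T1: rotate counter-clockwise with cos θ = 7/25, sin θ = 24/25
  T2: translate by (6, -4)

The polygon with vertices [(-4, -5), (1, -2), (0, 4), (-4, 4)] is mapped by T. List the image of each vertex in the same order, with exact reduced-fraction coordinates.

image vertices: (242/25, -231/25), (41/5, -18/5), (54/25, -72/25), (26/25, -168/25)

T1 rotate counter-clockwise with cos θ = 7/25, sin θ = 24/25: (-4, -5) → (92/25, -131/25); (1, -2) → (11/5, 2/5); (0, 4) → (-96/25, 28/25); (-4, 4) → (-124/25, -68/25)
T2 translate by (6, -4): (92/25, -131/25) → (242/25, -231/25); (11/5, 2/5) → (41/5, -18/5); (-96/25, 28/25) → (54/25, -72/25); (-124/25, -68/25) → (26/25, -168/25)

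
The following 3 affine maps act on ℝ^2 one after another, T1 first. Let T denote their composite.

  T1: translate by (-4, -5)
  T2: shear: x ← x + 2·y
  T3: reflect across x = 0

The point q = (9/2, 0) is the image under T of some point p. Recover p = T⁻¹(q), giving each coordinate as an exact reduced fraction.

p = (-1/2, 5)

T1 = [1 0 -4; 0 1 -5; 0 0 1]
T2·T1 = [1 2 -14; 0 1 -5; 0 0 1]
T3·…·T1 = [-1 -2 14; 0 1 -5; 0 0 1]
det M = -1; M⁻¹ = [-1 -2 4; 0 1 5; 0 0 1]
M⁻¹ · (9/2, 0)ᵀ = (-1/2, 5)ᵀ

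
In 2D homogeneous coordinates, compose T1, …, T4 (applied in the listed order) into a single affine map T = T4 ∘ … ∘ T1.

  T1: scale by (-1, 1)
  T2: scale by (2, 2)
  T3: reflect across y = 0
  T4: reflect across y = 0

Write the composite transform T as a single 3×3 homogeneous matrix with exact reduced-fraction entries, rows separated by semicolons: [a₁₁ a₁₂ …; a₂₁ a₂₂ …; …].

T1 = [-1 0 0; 0 1 0; 0 0 1]
T2·T1 = [-2 0 0; 0 2 0; 0 0 1]
T3·…·T1 = [-2 0 0; 0 -2 0; 0 0 1]
T4·…·T1 = [-2 0 0; 0 2 0; 0 0 1]

T = [-2 0 0; 0 2 0; 0 0 1]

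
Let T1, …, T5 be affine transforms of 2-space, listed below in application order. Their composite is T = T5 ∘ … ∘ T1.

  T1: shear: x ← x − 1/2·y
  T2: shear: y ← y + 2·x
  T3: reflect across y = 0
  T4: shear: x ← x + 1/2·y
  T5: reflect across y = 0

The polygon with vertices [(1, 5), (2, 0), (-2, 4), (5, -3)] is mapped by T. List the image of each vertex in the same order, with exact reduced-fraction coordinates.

image vertices: (-5/2, 2), (0, 4), (-2, -4), (3/2, 10)

T1 shear: x ← x − 1/2·y: (1, 5) → (-3/2, 5); (2, 0) → (2, 0); (-2, 4) → (-4, 4); (5, -3) → (13/2, -3)
T2 shear: y ← y + 2·x: (-3/2, 5) → (-3/2, 2); (2, 0) → (2, 4); (-4, 4) → (-4, -4); (13/2, -3) → (13/2, 10)
T3 reflect across y = 0: (-3/2, 2) → (-3/2, -2); (2, 4) → (2, -4); (-4, -4) → (-4, 4); (13/2, 10) → (13/2, -10)
T4 shear: x ← x + 1/2·y: (-3/2, -2) → (-5/2, -2); (2, -4) → (0, -4); (-4, 4) → (-2, 4); (13/2, -10) → (3/2, -10)
T5 reflect across y = 0: (-5/2, -2) → (-5/2, 2); (0, -4) → (0, 4); (-2, 4) → (-2, -4); (3/2, -10) → (3/2, 10)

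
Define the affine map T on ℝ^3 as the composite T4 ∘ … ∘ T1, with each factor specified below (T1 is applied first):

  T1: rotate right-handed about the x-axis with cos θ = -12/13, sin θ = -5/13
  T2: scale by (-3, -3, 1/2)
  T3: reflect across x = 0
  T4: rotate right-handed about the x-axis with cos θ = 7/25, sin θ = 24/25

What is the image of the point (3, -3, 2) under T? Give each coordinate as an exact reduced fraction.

T(p) = (9, -66/25, -6687/650)

T1 rotate right-handed about the x-axis with cos θ = -12/13, sin θ = -5/13: (3, -3, 2) → (3, 46/13, -9/13)
T2 scale by (-3, -3, 1/2): (3, 46/13, -9/13) → (-9, -138/13, -9/26)
T3 reflect across x = 0: (-9, -138/13, -9/26) → (9, -138/13, -9/26)
T4 rotate right-handed about the x-axis with cos θ = 7/25, sin θ = 24/25: (9, -138/13, -9/26) → (9, -66/25, -6687/650)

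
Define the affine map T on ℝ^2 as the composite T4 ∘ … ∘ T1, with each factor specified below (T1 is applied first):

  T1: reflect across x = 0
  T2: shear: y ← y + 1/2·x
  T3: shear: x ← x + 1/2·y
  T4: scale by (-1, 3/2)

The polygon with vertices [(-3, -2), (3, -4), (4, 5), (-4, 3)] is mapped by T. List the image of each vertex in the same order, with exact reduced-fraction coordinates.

T1 reflect across x = 0: (-3, -2) → (3, -2); (3, -4) → (-3, -4); (4, 5) → (-4, 5); (-4, 3) → (4, 3)
T2 shear: y ← y + 1/2·x: (3, -2) → (3, -1/2); (-3, -4) → (-3, -11/2); (-4, 5) → (-4, 3); (4, 3) → (4, 5)
T3 shear: x ← x + 1/2·y: (3, -1/2) → (11/4, -1/2); (-3, -11/2) → (-23/4, -11/2); (-4, 3) → (-5/2, 3); (4, 5) → (13/2, 5)
T4 scale by (-1, 3/2): (11/4, -1/2) → (-11/4, -3/4); (-23/4, -11/2) → (23/4, -33/4); (-5/2, 3) → (5/2, 9/2); (13/2, 5) → (-13/2, 15/2)

image vertices: (-11/4, -3/4), (23/4, -33/4), (5/2, 9/2), (-13/2, 15/2)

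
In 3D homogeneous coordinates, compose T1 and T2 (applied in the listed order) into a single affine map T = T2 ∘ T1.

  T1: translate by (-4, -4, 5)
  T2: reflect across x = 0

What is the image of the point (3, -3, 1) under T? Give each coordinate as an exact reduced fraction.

T1 translate by (-4, -4, 5): (3, -3, 1) → (-1, -7, 6)
T2 reflect across x = 0: (-1, -7, 6) → (1, -7, 6)

T(p) = (1, -7, 6)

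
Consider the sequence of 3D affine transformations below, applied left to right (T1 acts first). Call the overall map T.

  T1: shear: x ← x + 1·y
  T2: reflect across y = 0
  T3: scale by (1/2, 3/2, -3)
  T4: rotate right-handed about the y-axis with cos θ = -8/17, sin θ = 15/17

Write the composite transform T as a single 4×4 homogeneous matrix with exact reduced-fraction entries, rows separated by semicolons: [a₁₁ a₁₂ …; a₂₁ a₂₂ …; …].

T = [-4/17 -4/17 -45/17 0; 0 -3/2 0 0; -15/34 -15/34 24/17 0; 0 0 0 1]

T1 = [1 1 0 0; 0 1 0 0; 0 0 1 0; 0 0 0 1]
T2·T1 = [1 1 0 0; 0 -1 0 0; 0 0 1 0; 0 0 0 1]
T3·…·T1 = [1/2 1/2 0 0; 0 -3/2 0 0; 0 0 -3 0; 0 0 0 1]
T4·…·T1 = [-4/17 -4/17 -45/17 0; 0 -3/2 0 0; -15/34 -15/34 24/17 0; 0 0 0 1]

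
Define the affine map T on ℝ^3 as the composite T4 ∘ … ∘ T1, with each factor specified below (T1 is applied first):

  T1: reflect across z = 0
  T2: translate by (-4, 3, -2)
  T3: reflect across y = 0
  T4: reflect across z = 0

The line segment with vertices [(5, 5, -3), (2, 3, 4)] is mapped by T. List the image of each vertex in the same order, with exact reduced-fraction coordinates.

image vertices: (1, -8, -1), (-2, -6, 6)

T1 reflect across z = 0: (5, 5, -3) → (5, 5, 3); (2, 3, 4) → (2, 3, -4)
T2 translate by (-4, 3, -2): (5, 5, 3) → (1, 8, 1); (2, 3, -4) → (-2, 6, -6)
T3 reflect across y = 0: (1, 8, 1) → (1, -8, 1); (-2, 6, -6) → (-2, -6, -6)
T4 reflect across z = 0: (1, -8, 1) → (1, -8, -1); (-2, -6, -6) → (-2, -6, 6)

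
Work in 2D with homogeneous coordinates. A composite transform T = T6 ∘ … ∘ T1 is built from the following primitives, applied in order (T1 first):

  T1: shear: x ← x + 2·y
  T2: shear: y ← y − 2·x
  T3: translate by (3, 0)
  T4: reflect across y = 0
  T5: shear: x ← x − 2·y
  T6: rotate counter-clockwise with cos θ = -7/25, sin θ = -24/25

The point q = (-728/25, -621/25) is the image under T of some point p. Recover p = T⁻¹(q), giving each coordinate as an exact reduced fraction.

T1 = [1 2 0; 0 1 0; 0 0 1]
T2·T1 = [1 2 0; -2 -3 0; 0 0 1]
T3·…·T1 = [1 2 3; -2 -3 0; 0 0 1]
T4·…·T1 = [1 2 3; 2 3 0; 0 0 1]
T5·…·T1 = [-3 -4 3; 2 3 0; 0 0 1]
T6·…·T1 = [69/25 4 -21/25; 58/25 3 -72/25; 0 0 1]
det M = -1; M⁻¹ = [-3 4 9; 58/25 -69/25 -6; 0 0 1]
M⁻¹ · (-728/25, -621/25)ᵀ = (-3, -5)ᵀ

p = (-3, -5)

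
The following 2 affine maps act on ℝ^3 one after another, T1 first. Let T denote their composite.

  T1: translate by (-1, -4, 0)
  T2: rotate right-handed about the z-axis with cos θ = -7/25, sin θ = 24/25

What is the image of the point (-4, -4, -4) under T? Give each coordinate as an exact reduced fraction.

T1 translate by (-1, -4, 0): (-4, -4, -4) → (-5, -8, -4)
T2 rotate right-handed about the z-axis with cos θ = -7/25, sin θ = 24/25: (-5, -8, -4) → (227/25, -64/25, -4)

T(p) = (227/25, -64/25, -4)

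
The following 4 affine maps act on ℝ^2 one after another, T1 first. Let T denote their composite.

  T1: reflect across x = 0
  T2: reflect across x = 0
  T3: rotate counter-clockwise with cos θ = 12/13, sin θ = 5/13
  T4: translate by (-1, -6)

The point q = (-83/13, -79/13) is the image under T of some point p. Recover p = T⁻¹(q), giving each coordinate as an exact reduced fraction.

p = (-5, 2)

T1 = [-1 0 0; 0 1 0; 0 0 1]
T2·T1 = [1 0 0; 0 1 0; 0 0 1]
T3·…·T1 = [12/13 -5/13 0; 5/13 12/13 0; 0 0 1]
T4·…·T1 = [12/13 -5/13 -1; 5/13 12/13 -6; 0 0 1]
det M = 1; M⁻¹ = [12/13 5/13 42/13; -5/13 12/13 67/13; 0 0 1]
M⁻¹ · (-83/13, -79/13)ᵀ = (-5, 2)ᵀ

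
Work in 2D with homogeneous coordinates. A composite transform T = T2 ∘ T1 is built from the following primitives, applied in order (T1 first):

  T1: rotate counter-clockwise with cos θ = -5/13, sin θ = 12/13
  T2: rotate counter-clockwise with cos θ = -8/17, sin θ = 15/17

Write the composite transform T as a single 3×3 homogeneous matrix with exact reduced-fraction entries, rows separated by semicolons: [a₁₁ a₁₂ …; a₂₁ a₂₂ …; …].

T1 = [-5/13 -12/13 0; 12/13 -5/13 0; 0 0 1]
T2·T1 = [-140/221 171/221 0; -171/221 -140/221 0; 0 0 1]

T = [-140/221 171/221 0; -171/221 -140/221 0; 0 0 1]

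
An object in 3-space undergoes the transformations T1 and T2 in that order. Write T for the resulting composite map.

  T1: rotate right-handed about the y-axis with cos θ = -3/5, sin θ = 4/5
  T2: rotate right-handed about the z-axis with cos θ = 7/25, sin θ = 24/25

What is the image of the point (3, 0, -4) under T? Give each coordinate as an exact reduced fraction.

T1 rotate right-handed about the y-axis with cos θ = -3/5, sin θ = 4/5: (3, 0, -4) → (-5, 0, 0)
T2 rotate right-handed about the z-axis with cos θ = 7/25, sin θ = 24/25: (-5, 0, 0) → (-7/5, -24/5, 0)

T(p) = (-7/5, -24/5, 0)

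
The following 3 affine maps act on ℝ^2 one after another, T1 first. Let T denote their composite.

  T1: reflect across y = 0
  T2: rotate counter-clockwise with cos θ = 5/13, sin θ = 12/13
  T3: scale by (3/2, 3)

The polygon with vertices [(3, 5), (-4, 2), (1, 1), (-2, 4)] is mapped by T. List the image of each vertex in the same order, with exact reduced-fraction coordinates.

image vertices: (225/26, 33/13), (6/13, -174/13), (51/26, 21/13), (57/13, -132/13)

T1 reflect across y = 0: (3, 5) → (3, -5); (-4, 2) → (-4, -2); (1, 1) → (1, -1); (-2, 4) → (-2, -4)
T2 rotate counter-clockwise with cos θ = 5/13, sin θ = 12/13: (3, -5) → (75/13, 11/13); (-4, -2) → (4/13, -58/13); (1, -1) → (17/13, 7/13); (-2, -4) → (38/13, -44/13)
T3 scale by (3/2, 3): (75/13, 11/13) → (225/26, 33/13); (4/13, -58/13) → (6/13, -174/13); (17/13, 7/13) → (51/26, 21/13); (38/13, -44/13) → (57/13, -132/13)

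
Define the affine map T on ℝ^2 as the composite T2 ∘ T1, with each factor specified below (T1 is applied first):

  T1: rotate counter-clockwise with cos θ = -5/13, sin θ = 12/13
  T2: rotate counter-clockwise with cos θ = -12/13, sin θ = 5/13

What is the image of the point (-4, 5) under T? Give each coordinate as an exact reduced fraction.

T1 rotate counter-clockwise with cos θ = -5/13, sin θ = 12/13: (-4, 5) → (-40/13, -73/13)
T2 rotate counter-clockwise with cos θ = -12/13, sin θ = 5/13: (-40/13, -73/13) → (5, 4)

T(p) = (5, 4)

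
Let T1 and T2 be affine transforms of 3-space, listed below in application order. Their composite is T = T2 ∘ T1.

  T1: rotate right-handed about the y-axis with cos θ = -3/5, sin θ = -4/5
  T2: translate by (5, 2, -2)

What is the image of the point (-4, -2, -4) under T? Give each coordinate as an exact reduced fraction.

T(p) = (53/5, 0, -14/5)

T1 rotate right-handed about the y-axis with cos θ = -3/5, sin θ = -4/5: (-4, -2, -4) → (28/5, -2, -4/5)
T2 translate by (5, 2, -2): (28/5, -2, -4/5) → (53/5, 0, -14/5)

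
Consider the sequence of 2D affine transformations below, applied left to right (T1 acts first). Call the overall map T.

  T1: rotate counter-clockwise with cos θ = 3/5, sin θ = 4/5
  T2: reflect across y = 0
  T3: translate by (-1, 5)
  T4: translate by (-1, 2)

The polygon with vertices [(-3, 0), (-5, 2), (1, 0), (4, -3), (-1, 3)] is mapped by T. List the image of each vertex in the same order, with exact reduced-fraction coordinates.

T1 rotate counter-clockwise with cos θ = 3/5, sin θ = 4/5: (-3, 0) → (-9/5, -12/5); (-5, 2) → (-23/5, -14/5); (1, 0) → (3/5, 4/5); (4, -3) → (24/5, 7/5); (-1, 3) → (-3, 1)
T2 reflect across y = 0: (-9/5, -12/5) → (-9/5, 12/5); (-23/5, -14/5) → (-23/5, 14/5); (3/5, 4/5) → (3/5, -4/5); (24/5, 7/5) → (24/5, -7/5); (-3, 1) → (-3, -1)
T3 translate by (-1, 5): (-9/5, 12/5) → (-14/5, 37/5); (-23/5, 14/5) → (-28/5, 39/5); (3/5, -4/5) → (-2/5, 21/5); (24/5, -7/5) → (19/5, 18/5); (-3, -1) → (-4, 4)
T4 translate by (-1, 2): (-14/5, 37/5) → (-19/5, 47/5); (-28/5, 39/5) → (-33/5, 49/5); (-2/5, 21/5) → (-7/5, 31/5); (19/5, 18/5) → (14/5, 28/5); (-4, 4) → (-5, 6)

image vertices: (-19/5, 47/5), (-33/5, 49/5), (-7/5, 31/5), (14/5, 28/5), (-5, 6)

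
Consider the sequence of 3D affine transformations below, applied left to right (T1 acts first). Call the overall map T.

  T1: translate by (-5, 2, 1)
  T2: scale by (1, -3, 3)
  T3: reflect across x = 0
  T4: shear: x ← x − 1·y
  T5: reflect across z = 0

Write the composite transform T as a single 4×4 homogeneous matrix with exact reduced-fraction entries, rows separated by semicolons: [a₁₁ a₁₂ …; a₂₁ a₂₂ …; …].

T = [-1 3 0 11; 0 -3 0 -6; 0 0 -3 -3; 0 0 0 1]

T1 = [1 0 0 -5; 0 1 0 2; 0 0 1 1; 0 0 0 1]
T2·T1 = [1 0 0 -5; 0 -3 0 -6; 0 0 3 3; 0 0 0 1]
T3·…·T1 = [-1 0 0 5; 0 -3 0 -6; 0 0 3 3; 0 0 0 1]
T4·…·T1 = [-1 3 0 11; 0 -3 0 -6; 0 0 3 3; 0 0 0 1]
T5·…·T1 = [-1 3 0 11; 0 -3 0 -6; 0 0 -3 -3; 0 0 0 1]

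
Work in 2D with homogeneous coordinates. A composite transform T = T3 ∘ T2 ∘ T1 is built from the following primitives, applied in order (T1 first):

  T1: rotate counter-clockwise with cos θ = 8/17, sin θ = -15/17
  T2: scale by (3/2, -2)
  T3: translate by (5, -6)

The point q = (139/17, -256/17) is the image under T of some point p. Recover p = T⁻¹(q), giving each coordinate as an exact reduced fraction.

T1 = [8/17 15/17 0; -15/17 8/17 0; 0 0 1]
T2·T1 = [12/17 45/34 0; 30/17 -16/17 0; 0 0 1]
T3·…·T1 = [12/17 45/34 5; 30/17 -16/17 -6; 0 0 1]
det M = -3; M⁻¹ = [16/51 15/34 55/51; 10/17 -4/17 -74/17; 0 0 1]
M⁻¹ · (139/17, -256/17)ᵀ = (-3, 4)ᵀ

p = (-3, 4)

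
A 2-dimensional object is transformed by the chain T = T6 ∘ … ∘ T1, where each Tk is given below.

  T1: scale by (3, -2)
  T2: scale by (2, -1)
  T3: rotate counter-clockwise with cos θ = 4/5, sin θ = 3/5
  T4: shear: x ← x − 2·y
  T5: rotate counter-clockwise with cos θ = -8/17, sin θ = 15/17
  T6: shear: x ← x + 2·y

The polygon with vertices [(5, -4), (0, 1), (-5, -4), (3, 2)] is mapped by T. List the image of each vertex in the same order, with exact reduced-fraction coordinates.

image vertices: (-1182/85, -44/85), (-732/85, -394/85), (414/5, 188/5), (-786/17, -352/17)

T1 scale by (3, -2): (5, -4) → (15, 8); (0, 1) → (0, -2); (-5, -4) → (-15, 8); (3, 2) → (9, -4)
T2 scale by (2, -1): (15, 8) → (30, -8); (0, -2) → (0, 2); (-15, 8) → (-30, -8); (9, -4) → (18, 4)
T3 rotate counter-clockwise with cos θ = 4/5, sin θ = 3/5: (30, -8) → (144/5, 58/5); (0, 2) → (-6/5, 8/5); (-30, -8) → (-96/5, -122/5); (18, 4) → (12, 14)
T4 shear: x ← x − 2·y: (144/5, 58/5) → (28/5, 58/5); (-6/5, 8/5) → (-22/5, 8/5); (-96/5, -122/5) → (148/5, -122/5); (12, 14) → (-16, 14)
T5 rotate counter-clockwise with cos θ = -8/17, sin θ = 15/17: (28/5, 58/5) → (-1094/85, -44/85); (-22/5, 8/5) → (56/85, -394/85); (148/5, -122/5) → (38/5, 188/5); (-16, 14) → (-82/17, -352/17)
T6 shear: x ← x + 2·y: (-1094/85, -44/85) → (-1182/85, -44/85); (56/85, -394/85) → (-732/85, -394/85); (38/5, 188/5) → (414/5, 188/5); (-82/17, -352/17) → (-786/17, -352/17)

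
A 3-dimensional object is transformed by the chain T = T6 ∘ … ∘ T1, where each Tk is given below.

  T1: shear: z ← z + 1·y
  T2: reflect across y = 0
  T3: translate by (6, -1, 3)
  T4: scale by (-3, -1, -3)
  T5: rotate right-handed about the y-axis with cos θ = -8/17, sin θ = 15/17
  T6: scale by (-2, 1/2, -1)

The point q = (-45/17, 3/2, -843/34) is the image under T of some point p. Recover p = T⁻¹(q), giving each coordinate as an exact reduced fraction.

p = (3/2, 2, -3/2)

T1 = [1 0 0 0; 0 1 0 0; 0 1 1 0; 0 0 0 1]
T2·T1 = [1 0 0 0; 0 -1 0 0; 0 1 1 0; 0 0 0 1]
T3·…·T1 = [1 0 0 6; 0 -1 0 -1; 0 1 1 3; 0 0 0 1]
T4·…·T1 = [-3 0 0 -18; 0 1 0 1; 0 -3 -3 -9; 0 0 0 1]
T5·…·T1 = [24/17 -45/17 -45/17 9/17; 0 1 0 1; 45/17 24/17 24/17 342/17; 0 0 0 1]
T6·…·T1 = [-48/17 90/17 90/17 -18/17; 0 1/2 0 1/2; -45/17 -24/17 -24/17 -342/17; 0 0 0 1]
det M = 9; M⁻¹ = [-4/51 0 -5/17 -6; 0 2 0 -1; 5/34 -2 -8/51 -2; 0 0 0 1]
M⁻¹ · (-45/17, 3/2, -843/34)ᵀ = (3/2, 2, -3/2)ᵀ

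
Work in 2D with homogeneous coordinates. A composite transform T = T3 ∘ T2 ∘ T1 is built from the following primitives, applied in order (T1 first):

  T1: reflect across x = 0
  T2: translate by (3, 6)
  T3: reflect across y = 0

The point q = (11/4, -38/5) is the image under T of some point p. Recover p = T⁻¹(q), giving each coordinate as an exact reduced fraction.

p = (1/4, 8/5)

T1 = [-1 0 0; 0 1 0; 0 0 1]
T2·T1 = [-1 0 3; 0 1 6; 0 0 1]
T3·…·T1 = [-1 0 3; 0 -1 -6; 0 0 1]
det M = 1; M⁻¹ = [-1 0 3; 0 -1 -6; 0 0 1]
M⁻¹ · (11/4, -38/5)ᵀ = (1/4, 8/5)ᵀ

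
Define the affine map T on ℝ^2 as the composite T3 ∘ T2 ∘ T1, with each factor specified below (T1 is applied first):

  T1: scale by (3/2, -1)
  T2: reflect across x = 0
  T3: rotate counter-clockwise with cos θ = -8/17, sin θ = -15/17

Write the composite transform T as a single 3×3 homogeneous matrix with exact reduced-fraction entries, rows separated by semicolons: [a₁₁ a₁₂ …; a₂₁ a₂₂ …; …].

T1 = [3/2 0 0; 0 -1 0; 0 0 1]
T2·T1 = [-3/2 0 0; 0 -1 0; 0 0 1]
T3·…·T1 = [12/17 -15/17 0; 45/34 8/17 0; 0 0 1]

T = [12/17 -15/17 0; 45/34 8/17 0; 0 0 1]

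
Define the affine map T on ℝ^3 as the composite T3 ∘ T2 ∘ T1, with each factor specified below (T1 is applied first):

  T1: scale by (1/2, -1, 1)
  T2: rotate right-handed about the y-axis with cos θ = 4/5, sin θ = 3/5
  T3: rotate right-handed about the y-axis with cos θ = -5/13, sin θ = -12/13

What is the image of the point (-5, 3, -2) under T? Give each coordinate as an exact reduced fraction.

T(p) = (86/65, -3, -379/130)

T1 scale by (1/2, -1, 1): (-5, 3, -2) → (-5/2, -3, -2)
T2 rotate right-handed about the y-axis with cos θ = 4/5, sin θ = 3/5: (-5/2, -3, -2) → (-16/5, -3, -1/10)
T3 rotate right-handed about the y-axis with cos θ = -5/13, sin θ = -12/13: (-16/5, -3, -1/10) → (86/65, -3, -379/130)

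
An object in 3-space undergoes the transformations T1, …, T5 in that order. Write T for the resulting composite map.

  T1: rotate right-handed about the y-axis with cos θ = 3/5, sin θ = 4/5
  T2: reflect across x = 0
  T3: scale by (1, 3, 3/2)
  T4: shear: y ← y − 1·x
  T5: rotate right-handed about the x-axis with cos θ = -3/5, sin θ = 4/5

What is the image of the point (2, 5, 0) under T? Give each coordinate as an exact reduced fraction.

T(p) = (-6/5, -39/5, 72/5)

T1 rotate right-handed about the y-axis with cos θ = 3/5, sin θ = 4/5: (2, 5, 0) → (6/5, 5, -8/5)
T2 reflect across x = 0: (6/5, 5, -8/5) → (-6/5, 5, -8/5)
T3 scale by (1, 3, 3/2): (-6/5, 5, -8/5) → (-6/5, 15, -12/5)
T4 shear: y ← y − 1·x: (-6/5, 15, -12/5) → (-6/5, 81/5, -12/5)
T5 rotate right-handed about the x-axis with cos θ = -3/5, sin θ = 4/5: (-6/5, 81/5, -12/5) → (-6/5, -39/5, 72/5)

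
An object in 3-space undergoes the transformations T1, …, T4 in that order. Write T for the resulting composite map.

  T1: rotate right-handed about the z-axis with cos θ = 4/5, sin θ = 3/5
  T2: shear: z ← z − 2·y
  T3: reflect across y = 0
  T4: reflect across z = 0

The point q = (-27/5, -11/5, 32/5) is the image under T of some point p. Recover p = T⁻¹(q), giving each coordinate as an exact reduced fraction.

T1 = [4/5 -3/5 0 0; 3/5 4/5 0 0; 0 0 1 0; 0 0 0 1]
T2·T1 = [4/5 -3/5 0 0; 3/5 4/5 0 0; -6/5 -8/5 1 0; 0 0 0 1]
T3·…·T1 = [4/5 -3/5 0 0; -3/5 -4/5 0 0; -6/5 -8/5 1 0; 0 0 0 1]
T4·…·T1 = [4/5 -3/5 0 0; -3/5 -4/5 0 0; 6/5 8/5 -1 0; 0 0 0 1]
det M = 1; M⁻¹ = [4/5 -3/5 0 0; -3/5 -4/5 0 0; 0 -2 -1 0; 0 0 0 1]
M⁻¹ · (-27/5, -11/5, 32/5)ᵀ = (-3, 5, -2)ᵀ

p = (-3, 5, -2)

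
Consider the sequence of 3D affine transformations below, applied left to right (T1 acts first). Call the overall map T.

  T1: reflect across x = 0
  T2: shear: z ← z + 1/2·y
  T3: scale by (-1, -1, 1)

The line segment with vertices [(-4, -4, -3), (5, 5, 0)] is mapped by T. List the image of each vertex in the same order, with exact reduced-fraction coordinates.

image vertices: (-4, 4, -5), (5, -5, 5/2)

T1 reflect across x = 0: (-4, -4, -3) → (4, -4, -3); (5, 5, 0) → (-5, 5, 0)
T2 shear: z ← z + 1/2·y: (4, -4, -3) → (4, -4, -5); (-5, 5, 0) → (-5, 5, 5/2)
T3 scale by (-1, -1, 1): (4, -4, -5) → (-4, 4, -5); (-5, 5, 5/2) → (5, -5, 5/2)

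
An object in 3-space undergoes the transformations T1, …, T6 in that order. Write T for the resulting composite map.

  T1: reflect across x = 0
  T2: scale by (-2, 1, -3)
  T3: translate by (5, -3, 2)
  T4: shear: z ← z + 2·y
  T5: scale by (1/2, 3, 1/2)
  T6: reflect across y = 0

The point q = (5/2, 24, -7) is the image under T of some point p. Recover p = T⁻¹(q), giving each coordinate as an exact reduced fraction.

T1 = [-1 0 0 0; 0 1 0 0; 0 0 1 0; 0 0 0 1]
T2·T1 = [2 0 0 0; 0 1 0 0; 0 0 -3 0; 0 0 0 1]
T3·…·T1 = [2 0 0 5; 0 1 0 -3; 0 0 -3 2; 0 0 0 1]
T4·…·T1 = [2 0 0 5; 0 1 0 -3; 0 2 -3 -4; 0 0 0 1]
T5·…·T1 = [1 0 0 5/2; 0 3 0 -9; 0 1 -3/2 -2; 0 0 0 1]
T6·…·T1 = [1 0 0 5/2; 0 -3 0 9; 0 1 -3/2 -2; 0 0 0 1]
det M = 9/2; M⁻¹ = [1 0 0 -5/2; 0 -1/3 0 3; 0 -2/9 -2/3 2/3; 0 0 0 1]
M⁻¹ · (5/2, 24, -7)ᵀ = (0, -5, 0)ᵀ

p = (0, -5, 0)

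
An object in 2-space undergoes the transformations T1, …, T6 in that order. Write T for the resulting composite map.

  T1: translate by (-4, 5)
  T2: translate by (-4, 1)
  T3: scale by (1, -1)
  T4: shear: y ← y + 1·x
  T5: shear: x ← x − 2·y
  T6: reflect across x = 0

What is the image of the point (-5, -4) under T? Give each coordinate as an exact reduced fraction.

T(p) = (-17, -15)

T1 translate by (-4, 5): (-5, -4) → (-9, 1)
T2 translate by (-4, 1): (-9, 1) → (-13, 2)
T3 scale by (1, -1): (-13, 2) → (-13, -2)
T4 shear: y ← y + 1·x: (-13, -2) → (-13, -15)
T5 shear: x ← x − 2·y: (-13, -15) → (17, -15)
T6 reflect across x = 0: (17, -15) → (-17, -15)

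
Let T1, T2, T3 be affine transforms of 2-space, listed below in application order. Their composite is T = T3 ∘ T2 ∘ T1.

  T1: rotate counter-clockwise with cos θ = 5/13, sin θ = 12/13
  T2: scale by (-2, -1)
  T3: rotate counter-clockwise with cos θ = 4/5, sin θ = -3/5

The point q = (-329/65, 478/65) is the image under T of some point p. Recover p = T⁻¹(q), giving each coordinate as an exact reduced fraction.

p = (-1, -5)

T1 = [5/13 -12/13 0; 12/13 5/13 0; 0 0 1]
T2·T1 = [-10/13 24/13 0; -12/13 -5/13 0; 0 0 1]
T3·…·T1 = [-76/65 81/65 0; -18/65 -92/65 0; 0 0 1]
det M = 2; M⁻¹ = [-46/65 -81/130 0; 9/65 -38/65 0; 0 0 1]
M⁻¹ · (-329/65, 478/65)ᵀ = (-1, -5)ᵀ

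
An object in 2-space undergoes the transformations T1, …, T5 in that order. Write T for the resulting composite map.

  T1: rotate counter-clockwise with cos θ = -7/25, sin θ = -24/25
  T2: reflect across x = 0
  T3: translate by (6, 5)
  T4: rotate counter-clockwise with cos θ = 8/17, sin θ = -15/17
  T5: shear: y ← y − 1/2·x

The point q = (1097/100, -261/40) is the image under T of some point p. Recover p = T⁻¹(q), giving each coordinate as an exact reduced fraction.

p = (-4, -5/4)

T1 = [-7/25 24/25 0; -24/25 -7/25 0; 0 0 1]
T2·T1 = [7/25 -24/25 0; -24/25 -7/25 0; 0 0 1]
T3·…·T1 = [7/25 -24/25 6; -24/25 -7/25 5; 0 0 1]
T4·…·T1 = [-304/425 -297/425 123/17; -297/425 304/425 -50/17; 0 0 1]
T5·…·T1 = [-304/425 -297/425 123/17; -29/85 181/170 -223/34; 0 0 1]
det M = -1; M⁻¹ = [-181/170 -297/425 78/25; -29/85 304/425 179/25; 0 0 1]
M⁻¹ · (1097/100, -261/40)ᵀ = (-4, -5/4)ᵀ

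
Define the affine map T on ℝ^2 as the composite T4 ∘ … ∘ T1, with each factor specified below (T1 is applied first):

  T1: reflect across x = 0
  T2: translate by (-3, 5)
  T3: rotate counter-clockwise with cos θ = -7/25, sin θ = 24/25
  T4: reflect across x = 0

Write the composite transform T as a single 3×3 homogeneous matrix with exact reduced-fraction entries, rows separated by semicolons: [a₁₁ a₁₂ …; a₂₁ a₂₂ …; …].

T1 = [-1 0 0; 0 1 0; 0 0 1]
T2·T1 = [-1 0 -3; 0 1 5; 0 0 1]
T3·…·T1 = [7/25 -24/25 -99/25; -24/25 -7/25 -107/25; 0 0 1]
T4·…·T1 = [-7/25 24/25 99/25; -24/25 -7/25 -107/25; 0 0 1]

T = [-7/25 24/25 99/25; -24/25 -7/25 -107/25; 0 0 1]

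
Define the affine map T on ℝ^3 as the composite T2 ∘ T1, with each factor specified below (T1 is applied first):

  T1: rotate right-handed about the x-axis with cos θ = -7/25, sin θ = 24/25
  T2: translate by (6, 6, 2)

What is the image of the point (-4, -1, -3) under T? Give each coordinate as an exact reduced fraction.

T1 rotate right-handed about the x-axis with cos θ = -7/25, sin θ = 24/25: (-4, -1, -3) → (-4, 79/25, -3/25)
T2 translate by (6, 6, 2): (-4, 79/25, -3/25) → (2, 229/25, 47/25)

T(p) = (2, 229/25, 47/25)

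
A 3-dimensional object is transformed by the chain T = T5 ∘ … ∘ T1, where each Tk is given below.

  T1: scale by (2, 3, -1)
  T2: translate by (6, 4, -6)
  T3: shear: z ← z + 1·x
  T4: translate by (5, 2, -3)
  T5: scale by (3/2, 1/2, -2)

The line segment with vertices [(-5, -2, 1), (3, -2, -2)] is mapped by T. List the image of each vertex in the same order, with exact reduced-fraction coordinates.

image vertices: (3/2, 0, 28), (51/2, 0, -10)

T1 scale by (2, 3, -1): (-5, -2, 1) → (-10, -6, -1); (3, -2, -2) → (6, -6, 2)
T2 translate by (6, 4, -6): (-10, -6, -1) → (-4, -2, -7); (6, -6, 2) → (12, -2, -4)
T3 shear: z ← z + 1·x: (-4, -2, -7) → (-4, -2, -11); (12, -2, -4) → (12, -2, 8)
T4 translate by (5, 2, -3): (-4, -2, -11) → (1, 0, -14); (12, -2, 8) → (17, 0, 5)
T5 scale by (3/2, 1/2, -2): (1, 0, -14) → (3/2, 0, 28); (17, 0, 5) → (51/2, 0, -10)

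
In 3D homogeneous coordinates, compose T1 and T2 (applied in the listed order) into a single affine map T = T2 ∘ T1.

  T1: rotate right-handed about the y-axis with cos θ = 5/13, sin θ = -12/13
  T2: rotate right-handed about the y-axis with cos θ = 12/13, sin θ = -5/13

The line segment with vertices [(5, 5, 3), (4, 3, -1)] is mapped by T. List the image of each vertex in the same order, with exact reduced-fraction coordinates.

T1 rotate right-handed about the y-axis with cos θ = 5/13, sin θ = -12/13: (5, 5, 3) → (-11/13, 5, 75/13); (4, 3, -1) → (32/13, 3, 43/13)
T2 rotate right-handed about the y-axis with cos θ = 12/13, sin θ = -5/13: (-11/13, 5, 75/13) → (-3, 5, 5); (32/13, 3, 43/13) → (1, 3, 4)

image vertices: (-3, 5, 5), (1, 3, 4)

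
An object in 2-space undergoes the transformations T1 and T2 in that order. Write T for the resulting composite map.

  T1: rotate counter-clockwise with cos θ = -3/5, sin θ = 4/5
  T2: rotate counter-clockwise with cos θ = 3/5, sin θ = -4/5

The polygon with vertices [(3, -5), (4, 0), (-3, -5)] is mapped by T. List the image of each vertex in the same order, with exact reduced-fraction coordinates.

image vertices: (141/25, 37/25), (28/25, 96/25), (99/25, -107/25)

T1 rotate counter-clockwise with cos θ = -3/5, sin θ = 4/5: (3, -5) → (11/5, 27/5); (4, 0) → (-12/5, 16/5); (-3, -5) → (29/5, 3/5)
T2 rotate counter-clockwise with cos θ = 3/5, sin θ = -4/5: (11/5, 27/5) → (141/25, 37/25); (-12/5, 16/5) → (28/25, 96/25); (29/5, 3/5) → (99/25, -107/25)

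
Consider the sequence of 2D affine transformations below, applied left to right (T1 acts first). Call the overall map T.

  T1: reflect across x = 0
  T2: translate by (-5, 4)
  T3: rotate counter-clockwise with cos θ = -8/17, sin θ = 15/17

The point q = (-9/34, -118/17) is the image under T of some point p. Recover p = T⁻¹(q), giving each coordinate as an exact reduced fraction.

T1 = [-1 0 0; 0 1 0; 0 0 1]
T2·T1 = [-1 0 -5; 0 1 4; 0 0 1]
T3·…·T1 = [8/17 -15/17 -20/17; -15/17 -8/17 -107/17; 0 0 1]
det M = -1; M⁻¹ = [8/17 -15/17 -5; -15/17 -8/17 -4; 0 0 1]
M⁻¹ · (-9/34, -118/17)ᵀ = (1, -1/2)ᵀ

p = (1, -1/2)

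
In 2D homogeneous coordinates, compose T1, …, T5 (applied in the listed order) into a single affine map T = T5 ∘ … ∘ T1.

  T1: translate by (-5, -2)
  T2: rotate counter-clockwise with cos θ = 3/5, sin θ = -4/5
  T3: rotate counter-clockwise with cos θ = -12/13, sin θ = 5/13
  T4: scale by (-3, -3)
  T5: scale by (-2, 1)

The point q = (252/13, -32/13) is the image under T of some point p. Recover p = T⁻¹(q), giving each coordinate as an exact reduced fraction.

T1 = [1 0 -5; 0 1 -2; 0 0 1]
T2·T1 = [3/5 4/5 -23/5; -4/5 3/5 14/5; 0 0 1]
T3·…·T1 = [-16/65 -63/65 206/65; 63/65 -16/65 -283/65; 0 0 1]
T4·…·T1 = [48/65 189/65 -618/65; -189/65 48/65 849/65; 0 0 1]
T5·…·T1 = [-96/65 -378/65 1236/65; -189/65 48/65 849/65; 0 0 1]
det M = -18; M⁻¹ = [-8/195 -21/65 5; -21/130 16/195 2; 0 0 1]
M⁻¹ · (252/13, -32/13)ᵀ = (5, -4/3)ᵀ

p = (5, -4/3)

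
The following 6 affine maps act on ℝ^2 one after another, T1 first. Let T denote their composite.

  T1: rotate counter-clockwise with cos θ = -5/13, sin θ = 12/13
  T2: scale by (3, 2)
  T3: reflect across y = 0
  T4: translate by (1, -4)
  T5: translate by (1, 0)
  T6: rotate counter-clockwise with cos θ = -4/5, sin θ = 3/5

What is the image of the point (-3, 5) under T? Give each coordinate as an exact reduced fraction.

T1 rotate counter-clockwise with cos θ = -5/13, sin θ = 12/13: (-3, 5) → (-45/13, -61/13)
T2 scale by (3, 2): (-45/13, -61/13) → (-135/13, -122/13)
T3 reflect across y = 0: (-135/13, -122/13) → (-135/13, 122/13)
T4 translate by (1, -4): (-135/13, 122/13) → (-122/13, 70/13)
T5 translate by (1, 0): (-122/13, 70/13) → (-109/13, 70/13)
T6 rotate counter-clockwise with cos θ = -4/5, sin θ = 3/5: (-109/13, 70/13) → (226/65, -607/65)

T(p) = (226/65, -607/65)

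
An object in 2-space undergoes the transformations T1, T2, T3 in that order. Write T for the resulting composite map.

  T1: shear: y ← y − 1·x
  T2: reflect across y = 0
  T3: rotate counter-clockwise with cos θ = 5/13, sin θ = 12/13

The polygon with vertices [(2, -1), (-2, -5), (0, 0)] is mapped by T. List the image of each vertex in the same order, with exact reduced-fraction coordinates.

T1 shear: y ← y − 1·x: (2, -1) → (2, -3); (-2, -5) → (-2, -3); (0, 0) → (0, 0)
T2 reflect across y = 0: (2, -3) → (2, 3); (-2, -3) → (-2, 3); (0, 0) → (0, 0)
T3 rotate counter-clockwise with cos θ = 5/13, sin θ = 12/13: (2, 3) → (-2, 3); (-2, 3) → (-46/13, -9/13); (0, 0) → (0, 0)

image vertices: (-2, 3), (-46/13, -9/13), (0, 0)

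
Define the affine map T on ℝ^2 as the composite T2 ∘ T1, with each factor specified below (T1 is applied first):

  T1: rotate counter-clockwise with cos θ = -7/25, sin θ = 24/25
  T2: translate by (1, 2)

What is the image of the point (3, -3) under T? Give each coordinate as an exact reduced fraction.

T1 rotate counter-clockwise with cos θ = -7/25, sin θ = 24/25: (3, -3) → (51/25, 93/25)
T2 translate by (1, 2): (51/25, 93/25) → (76/25, 143/25)

T(p) = (76/25, 143/25)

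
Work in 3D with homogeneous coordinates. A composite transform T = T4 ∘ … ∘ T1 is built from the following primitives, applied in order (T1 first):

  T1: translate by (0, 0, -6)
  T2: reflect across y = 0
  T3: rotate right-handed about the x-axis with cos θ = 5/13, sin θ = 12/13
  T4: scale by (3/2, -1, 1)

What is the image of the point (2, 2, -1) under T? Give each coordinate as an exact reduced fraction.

T1 translate by (0, 0, -6): (2, 2, -1) → (2, 2, -7)
T2 reflect across y = 0: (2, 2, -7) → (2, -2, -7)
T3 rotate right-handed about the x-axis with cos θ = 5/13, sin θ = 12/13: (2, -2, -7) → (2, 74/13, -59/13)
T4 scale by (3/2, -1, 1): (2, 74/13, -59/13) → (3, -74/13, -59/13)

T(p) = (3, -74/13, -59/13)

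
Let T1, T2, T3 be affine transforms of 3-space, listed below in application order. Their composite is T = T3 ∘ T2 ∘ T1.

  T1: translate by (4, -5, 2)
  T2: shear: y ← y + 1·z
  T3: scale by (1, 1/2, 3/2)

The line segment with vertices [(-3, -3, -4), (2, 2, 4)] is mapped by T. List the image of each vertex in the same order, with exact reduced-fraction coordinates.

image vertices: (1, -5, -3), (6, 3/2, 9)

T1 translate by (4, -5, 2): (-3, -3, -4) → (1, -8, -2); (2, 2, 4) → (6, -3, 6)
T2 shear: y ← y + 1·z: (1, -8, -2) → (1, -10, -2); (6, -3, 6) → (6, 3, 6)
T3 scale by (1, 1/2, 3/2): (1, -10, -2) → (1, -5, -3); (6, 3, 6) → (6, 3/2, 9)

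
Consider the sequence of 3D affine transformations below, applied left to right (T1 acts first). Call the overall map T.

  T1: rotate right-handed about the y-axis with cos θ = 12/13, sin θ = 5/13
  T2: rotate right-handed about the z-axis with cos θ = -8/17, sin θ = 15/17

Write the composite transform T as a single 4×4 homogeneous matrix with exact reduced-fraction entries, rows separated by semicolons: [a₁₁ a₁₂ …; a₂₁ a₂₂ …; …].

T1 = [12/13 0 5/13 0; 0 1 0 0; -5/13 0 12/13 0; 0 0 0 1]
T2·T1 = [-96/221 -15/17 -40/221 0; 180/221 -8/17 75/221 0; -5/13 0 12/13 0; 0 0 0 1]

T = [-96/221 -15/17 -40/221 0; 180/221 -8/17 75/221 0; -5/13 0 12/13 0; 0 0 0 1]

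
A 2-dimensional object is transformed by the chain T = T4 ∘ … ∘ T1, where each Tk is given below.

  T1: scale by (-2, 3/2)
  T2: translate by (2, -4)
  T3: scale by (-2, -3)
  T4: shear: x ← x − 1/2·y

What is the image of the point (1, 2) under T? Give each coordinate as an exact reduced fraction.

T(p) = (-3/2, 3)

T1 scale by (-2, 3/2): (1, 2) → (-2, 3)
T2 translate by (2, -4): (-2, 3) → (0, -1)
T3 scale by (-2, -3): (0, -1) → (0, 3)
T4 shear: x ← x − 1/2·y: (0, 3) → (-3/2, 3)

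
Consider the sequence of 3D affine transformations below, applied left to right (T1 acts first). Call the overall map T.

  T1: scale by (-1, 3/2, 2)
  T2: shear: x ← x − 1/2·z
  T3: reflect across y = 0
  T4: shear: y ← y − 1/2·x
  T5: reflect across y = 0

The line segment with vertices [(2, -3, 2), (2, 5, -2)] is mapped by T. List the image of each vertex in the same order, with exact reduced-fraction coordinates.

T1 scale by (-1, 3/2, 2): (2, -3, 2) → (-2, -9/2, 4); (2, 5, -2) → (-2, 15/2, -4)
T2 shear: x ← x − 1/2·z: (-2, -9/2, 4) → (-4, -9/2, 4); (-2, 15/2, -4) → (0, 15/2, -4)
T3 reflect across y = 0: (-4, -9/2, 4) → (-4, 9/2, 4); (0, 15/2, -4) → (0, -15/2, -4)
T4 shear: y ← y − 1/2·x: (-4, 9/2, 4) → (-4, 13/2, 4); (0, -15/2, -4) → (0, -15/2, -4)
T5 reflect across y = 0: (-4, 13/2, 4) → (-4, -13/2, 4); (0, -15/2, -4) → (0, 15/2, -4)

image vertices: (-4, -13/2, 4), (0, 15/2, -4)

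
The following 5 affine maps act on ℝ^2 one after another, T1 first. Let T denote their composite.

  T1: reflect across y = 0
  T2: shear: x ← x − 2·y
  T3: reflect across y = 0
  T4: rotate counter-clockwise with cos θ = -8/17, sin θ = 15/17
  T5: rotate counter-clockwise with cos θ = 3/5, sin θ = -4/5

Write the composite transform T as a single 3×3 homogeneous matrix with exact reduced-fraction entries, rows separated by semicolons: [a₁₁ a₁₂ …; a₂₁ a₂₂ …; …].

T = [36/85 -1/17 0; 77/85 38/17 0; 0 0 1]

T1 = [1 0 0; 0 -1 0; 0 0 1]
T2·T1 = [1 2 0; 0 -1 0; 0 0 1]
T3·…·T1 = [1 2 0; 0 1 0; 0 0 1]
T4·…·T1 = [-8/17 -31/17 0; 15/17 22/17 0; 0 0 1]
T5·…·T1 = [36/85 -1/17 0; 77/85 38/17 0; 0 0 1]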